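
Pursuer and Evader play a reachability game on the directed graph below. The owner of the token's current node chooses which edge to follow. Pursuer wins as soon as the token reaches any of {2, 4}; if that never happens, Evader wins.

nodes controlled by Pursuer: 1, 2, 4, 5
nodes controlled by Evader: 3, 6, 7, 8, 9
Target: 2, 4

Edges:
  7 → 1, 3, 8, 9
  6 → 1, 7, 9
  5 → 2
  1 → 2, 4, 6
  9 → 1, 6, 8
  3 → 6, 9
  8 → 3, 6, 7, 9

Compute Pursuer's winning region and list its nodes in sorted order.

A0 = {2, 4}
A1: add {1, 5} — 1 (Pursuer) has 1→2; 5 (Pursuer) has 5→2.
A2 = A1; e.g. 3 (Evader) can still go to 6. Fixed point.
Pursuer's winning region = {1, 2, 4, 5}.

1, 2, 4, 5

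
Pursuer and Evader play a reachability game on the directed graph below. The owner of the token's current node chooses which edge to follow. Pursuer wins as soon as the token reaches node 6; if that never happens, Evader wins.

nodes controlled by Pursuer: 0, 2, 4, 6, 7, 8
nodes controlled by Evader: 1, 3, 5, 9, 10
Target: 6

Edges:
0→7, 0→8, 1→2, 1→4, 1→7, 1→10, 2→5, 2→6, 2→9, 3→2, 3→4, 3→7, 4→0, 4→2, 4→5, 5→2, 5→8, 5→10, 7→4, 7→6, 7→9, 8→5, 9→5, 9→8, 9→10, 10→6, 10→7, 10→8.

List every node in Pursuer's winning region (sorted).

A0 = {6}
A1: add {2, 7} — 2 (Pursuer) has 2→6; 7 (Pursuer) has 7→6.
A2: add {0, 4} — 0 (Pursuer) has 0→7; 4 (Pursuer) has 4→2.
A3: add {3} — 3 (Evader): all of {2, 4, 7} already in.
A4 = A3; e.g. 1 (Evader) can still go to 10. Fixed point.
Pursuer's winning region = {0, 2, 3, 4, 6, 7}.

0, 2, 3, 4, 6, 7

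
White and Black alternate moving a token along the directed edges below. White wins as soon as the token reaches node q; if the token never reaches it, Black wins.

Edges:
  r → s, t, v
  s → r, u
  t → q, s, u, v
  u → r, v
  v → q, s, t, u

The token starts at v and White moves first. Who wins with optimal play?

White

Track states (vertex, player-to-move).
A0 = {(q,White), (q,Black)}
A1: add {(t,White), (v,White)}.
(v,White) ∈ A1 ⇒ White forces the target.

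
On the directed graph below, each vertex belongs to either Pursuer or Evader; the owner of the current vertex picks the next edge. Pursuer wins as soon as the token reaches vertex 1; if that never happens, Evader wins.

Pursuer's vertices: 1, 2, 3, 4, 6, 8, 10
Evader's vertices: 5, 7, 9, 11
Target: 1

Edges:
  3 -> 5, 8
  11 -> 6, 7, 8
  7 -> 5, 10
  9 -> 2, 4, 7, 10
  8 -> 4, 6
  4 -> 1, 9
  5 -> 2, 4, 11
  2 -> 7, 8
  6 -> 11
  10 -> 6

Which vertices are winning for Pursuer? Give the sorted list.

1, 2, 3, 4, 8

A0 = {1}
A1: add {4} — 4 (Pursuer) has 4→1.
A2: add {8} — 8 (Pursuer) has 8→4.
A3: add {2, 3} — 2 (Pursuer) has 2→8; 3 (Pursuer) has 3→8.
A4 = A3; e.g. 5 (Evader) can still go to 11. Fixed point.
Pursuer's winning region = {1, 2, 3, 4, 8}.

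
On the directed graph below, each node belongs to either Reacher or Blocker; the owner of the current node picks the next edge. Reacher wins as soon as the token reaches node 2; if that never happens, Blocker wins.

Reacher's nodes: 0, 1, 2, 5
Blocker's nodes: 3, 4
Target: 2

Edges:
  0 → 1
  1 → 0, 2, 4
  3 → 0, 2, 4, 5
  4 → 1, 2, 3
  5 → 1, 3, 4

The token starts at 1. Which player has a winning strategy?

A0 = {2}
A1: add {1} — 1 (Reacher) has 1→2.
1 ∈ A1, so Reacher can force the target.

Reacher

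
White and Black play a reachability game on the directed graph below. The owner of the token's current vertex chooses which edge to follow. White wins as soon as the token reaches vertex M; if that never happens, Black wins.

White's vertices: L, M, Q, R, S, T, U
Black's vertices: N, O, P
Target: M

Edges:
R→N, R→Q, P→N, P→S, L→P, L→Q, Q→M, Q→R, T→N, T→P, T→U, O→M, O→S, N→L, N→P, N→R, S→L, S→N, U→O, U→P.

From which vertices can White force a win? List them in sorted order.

L, M, O, Q, R, S, T, U

A0 = {M}
A1: add {Q} — Q (White) has Q→M.
A2: add {L, R} — L (White) has L→Q; R (White) has R→Q.
A3: add {S} — S (White) has S→L.
A4: add {O} — O (Black): all of {M, S} already in.
A5: add {U} — U (White) has U→O.
A6: add {T} — T (White) has T→U.
A7 = A6; e.g. N (Black) can still go to P. Fixed point.
White's winning region = {L, M, O, Q, R, S, T, U}.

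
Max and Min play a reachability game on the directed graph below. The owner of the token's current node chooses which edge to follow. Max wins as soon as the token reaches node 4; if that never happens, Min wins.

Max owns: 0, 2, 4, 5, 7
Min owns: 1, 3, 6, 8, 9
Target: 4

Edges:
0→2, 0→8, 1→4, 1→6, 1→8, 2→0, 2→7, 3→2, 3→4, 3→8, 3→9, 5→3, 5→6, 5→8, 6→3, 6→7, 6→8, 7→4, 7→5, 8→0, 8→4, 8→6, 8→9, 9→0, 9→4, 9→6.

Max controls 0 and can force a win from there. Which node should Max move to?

A0 = {4}
A1: add {7} — 7 (Max) has 7→4.
A2: add {2} — 2 (Max) has 2→7.
A3: add {0} — 0 (Max) has 0→2.
A4 = A3; e.g. 1 (Min) can still go to 6. Fixed point.
From 0, successor 2 is in the attractor (rank 2); the other successor 8 is not.

2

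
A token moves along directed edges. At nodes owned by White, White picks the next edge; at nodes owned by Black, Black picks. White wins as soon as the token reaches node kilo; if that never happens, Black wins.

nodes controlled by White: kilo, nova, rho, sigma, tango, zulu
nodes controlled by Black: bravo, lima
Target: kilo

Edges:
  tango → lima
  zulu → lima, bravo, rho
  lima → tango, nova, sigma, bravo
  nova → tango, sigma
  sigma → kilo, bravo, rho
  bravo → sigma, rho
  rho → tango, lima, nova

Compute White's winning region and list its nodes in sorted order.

bravo, kilo, nova, rho, sigma, zulu

A0 = {kilo}
A1: add {sigma} — sigma (White) has sigma→kilo.
A2: add {nova} — nova (White) has nova→sigma.
A3: add {rho} — rho (White) has rho→nova.
A4: add {bravo, zulu} — zulu (White) has zulu→rho; bravo (Black): all of {sigma, rho} already in.
A5 = A4; e.g. tango (White) has no edge into A4. Fixed point.
White's winning region = {bravo, kilo, nova, rho, sigma, zulu}.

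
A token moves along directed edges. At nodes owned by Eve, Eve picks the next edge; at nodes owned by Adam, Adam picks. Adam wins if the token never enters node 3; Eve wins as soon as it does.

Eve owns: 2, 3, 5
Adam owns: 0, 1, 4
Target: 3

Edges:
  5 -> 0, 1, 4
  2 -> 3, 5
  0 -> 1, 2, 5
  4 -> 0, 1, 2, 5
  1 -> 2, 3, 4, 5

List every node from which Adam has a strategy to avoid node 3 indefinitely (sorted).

0, 1, 4, 5

A0 = {3}
A1: add {2} — 2 (Eve) has 2→3.
A2 = A1; e.g. 0 (Adam) can still go to 1. Fixed point.
Eve's attractor = {2, 3}; Adam avoids the target exactly from the complement.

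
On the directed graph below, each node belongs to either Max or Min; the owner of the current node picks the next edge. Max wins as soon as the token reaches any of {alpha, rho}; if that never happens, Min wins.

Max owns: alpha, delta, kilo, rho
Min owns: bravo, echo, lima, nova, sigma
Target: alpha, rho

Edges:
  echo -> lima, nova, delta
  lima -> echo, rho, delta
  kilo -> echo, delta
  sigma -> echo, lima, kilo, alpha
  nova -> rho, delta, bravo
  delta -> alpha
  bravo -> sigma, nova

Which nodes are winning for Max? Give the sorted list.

alpha, delta, kilo, rho

A0 = {alpha, rho}
A1: add {delta} — delta (Max) has delta→alpha.
A2: add {kilo} — kilo (Max) has kilo→delta.
A3 = A2; e.g. echo (Min) can still go to lima. Fixed point.
Max's winning region = {alpha, delta, kilo, rho}.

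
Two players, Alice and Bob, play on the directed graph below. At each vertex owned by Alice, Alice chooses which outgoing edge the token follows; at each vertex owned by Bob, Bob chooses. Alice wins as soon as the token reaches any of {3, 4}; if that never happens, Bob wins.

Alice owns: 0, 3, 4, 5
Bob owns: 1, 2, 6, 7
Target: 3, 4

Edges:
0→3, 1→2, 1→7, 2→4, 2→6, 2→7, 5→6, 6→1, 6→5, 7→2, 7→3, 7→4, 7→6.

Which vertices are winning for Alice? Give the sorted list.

A0 = {3, 4}
A1: add {0} — 0 (Alice) has 0→3.
A2 = A1; e.g. 1 (Bob) can still go to 2. Fixed point.
Alice's winning region = {0, 3, 4}.

0, 3, 4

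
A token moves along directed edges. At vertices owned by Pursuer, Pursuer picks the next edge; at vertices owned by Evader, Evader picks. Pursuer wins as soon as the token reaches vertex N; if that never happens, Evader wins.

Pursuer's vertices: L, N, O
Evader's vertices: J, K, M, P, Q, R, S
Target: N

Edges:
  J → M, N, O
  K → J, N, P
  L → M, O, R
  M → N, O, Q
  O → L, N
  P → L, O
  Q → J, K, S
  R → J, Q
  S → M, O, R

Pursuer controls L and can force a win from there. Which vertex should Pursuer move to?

A0 = {N}
A1: add {O} — O (Pursuer) has O→N.
A2: add {L} — L (Pursuer) has L→O.
A3: add {P} — P (Evader): all of {L, O} already in.
A4 = A3; e.g. J (Evader) can still go to M. Fixed point.
From L, successor O is in the attractor (rank 1); the other successors M, R are not.

O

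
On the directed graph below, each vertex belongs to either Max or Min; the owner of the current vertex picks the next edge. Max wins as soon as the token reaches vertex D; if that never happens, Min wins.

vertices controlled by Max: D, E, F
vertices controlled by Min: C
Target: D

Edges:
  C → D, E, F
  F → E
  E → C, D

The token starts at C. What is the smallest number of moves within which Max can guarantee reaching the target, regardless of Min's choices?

3

A0 = {D}
A1: add {E} — E (Max) has E→D.
A2: add {F} — F (Max) has F→E.
A3: add {C} — C (Min): all of {D, E, F} already in.
A3 = all vertices. Fixed point.
C enters the attractor at level 3, so Max can force the target in 3 moves from there.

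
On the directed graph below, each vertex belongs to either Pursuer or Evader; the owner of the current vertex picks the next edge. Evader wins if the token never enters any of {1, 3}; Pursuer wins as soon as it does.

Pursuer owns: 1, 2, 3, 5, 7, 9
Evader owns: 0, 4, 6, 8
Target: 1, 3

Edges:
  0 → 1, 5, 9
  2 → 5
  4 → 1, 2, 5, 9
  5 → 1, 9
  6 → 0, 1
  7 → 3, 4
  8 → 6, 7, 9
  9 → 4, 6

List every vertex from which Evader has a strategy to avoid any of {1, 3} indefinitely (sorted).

0, 4, 6, 8, 9

A0 = {1, 3}
A1: add {5, 7} — 5 (Pursuer) has 5→1; 7 (Pursuer) has 7→3.
A2: add {2} — 2 (Pursuer) has 2→5.
A3 = A2; e.g. 0 (Evader) can still go to 9. Fixed point.
Pursuer's attractor = {1, 2, 3, 5, 7}; Evader avoids the target exactly from the complement.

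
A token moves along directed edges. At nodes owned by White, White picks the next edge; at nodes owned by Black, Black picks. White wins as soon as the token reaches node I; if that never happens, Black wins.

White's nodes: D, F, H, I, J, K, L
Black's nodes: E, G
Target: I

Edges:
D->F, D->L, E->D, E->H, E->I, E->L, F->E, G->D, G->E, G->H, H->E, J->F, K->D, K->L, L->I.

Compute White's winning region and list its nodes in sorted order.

D, I, K, L

A0 = {I}
A1: add {L} — L (White) has L→I.
A2: add {D, K} — D (White) has D→L; K (White) has K→L.
A3 = A2; e.g. E (Black) can still go to H. Fixed point.
White's winning region = {D, I, K, L}.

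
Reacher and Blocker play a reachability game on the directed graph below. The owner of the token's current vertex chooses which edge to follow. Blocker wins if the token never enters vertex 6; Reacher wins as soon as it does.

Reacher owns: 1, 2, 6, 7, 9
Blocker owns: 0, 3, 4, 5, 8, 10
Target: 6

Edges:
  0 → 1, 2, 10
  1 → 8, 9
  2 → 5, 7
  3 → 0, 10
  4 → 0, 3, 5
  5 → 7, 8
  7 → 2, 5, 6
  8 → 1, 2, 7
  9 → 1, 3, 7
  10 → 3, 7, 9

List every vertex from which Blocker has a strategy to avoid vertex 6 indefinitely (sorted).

0, 3, 4, 10

A0 = {6}
A1: add {7} — 7 (Reacher) has 7→6.
A2: add {2, 9} — 2 (Reacher) has 2→7; 9 (Reacher) has 9→7.
A3: add {1} — 1 (Reacher) has 1→9.
A4: add {8} — 8 (Blocker): all of {1, 2, 7} already in.
A5: add {5} — 5 (Blocker): all of {7, 8} already in.
A6 = A5; e.g. 0 (Blocker) can still go to 10. Fixed point.
Reacher's attractor = {1, 2, 5, 6, 7, 8, 9}; Blocker avoids the target exactly from the complement.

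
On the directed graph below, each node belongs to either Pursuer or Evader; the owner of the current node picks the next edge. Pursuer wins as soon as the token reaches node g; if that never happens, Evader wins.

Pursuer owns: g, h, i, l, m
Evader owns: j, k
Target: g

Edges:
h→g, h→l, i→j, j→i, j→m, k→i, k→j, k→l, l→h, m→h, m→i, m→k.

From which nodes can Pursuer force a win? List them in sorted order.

A0 = {g}
A1: add {h} — h (Pursuer) has h→g.
A2: add {l, m} — l (Pursuer) has l→h; m (Pursuer) has m→h.
A3 = A2; e.g. i (Pursuer) has no edge into A2. Fixed point.
Pursuer's winning region = {g, h, l, m}.

g, h, l, m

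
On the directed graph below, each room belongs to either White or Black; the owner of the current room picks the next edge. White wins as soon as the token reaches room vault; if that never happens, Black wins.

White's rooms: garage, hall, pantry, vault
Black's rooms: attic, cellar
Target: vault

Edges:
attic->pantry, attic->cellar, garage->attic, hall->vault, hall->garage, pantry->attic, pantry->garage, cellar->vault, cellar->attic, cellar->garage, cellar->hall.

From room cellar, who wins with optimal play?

Black

A0 = {vault}
A1: add {hall} — hall (White) has hall→vault.
A2 = A1; e.g. attic (Black) can still go to pantry. Fixed point.
cellar never enters the attractor, so Black can avoid the target forever.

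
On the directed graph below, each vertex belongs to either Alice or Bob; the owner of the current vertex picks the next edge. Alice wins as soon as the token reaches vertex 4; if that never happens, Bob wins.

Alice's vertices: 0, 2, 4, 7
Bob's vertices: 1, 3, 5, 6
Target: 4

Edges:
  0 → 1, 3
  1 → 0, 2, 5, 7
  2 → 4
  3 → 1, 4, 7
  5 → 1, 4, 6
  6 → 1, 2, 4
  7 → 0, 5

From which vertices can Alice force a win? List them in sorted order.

2, 4

A0 = {4}
A1: add {2} — 2 (Alice) has 2→4.
A2 = A1; e.g. 0 (Alice) has no edge into A1. Fixed point.
Alice's winning region = {2, 4}.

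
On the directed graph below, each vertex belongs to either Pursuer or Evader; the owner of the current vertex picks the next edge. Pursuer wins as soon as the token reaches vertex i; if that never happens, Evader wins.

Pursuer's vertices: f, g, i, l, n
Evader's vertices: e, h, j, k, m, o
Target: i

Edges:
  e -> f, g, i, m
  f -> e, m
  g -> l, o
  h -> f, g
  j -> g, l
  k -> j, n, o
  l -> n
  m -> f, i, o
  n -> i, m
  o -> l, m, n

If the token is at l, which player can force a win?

Pursuer

A0 = {i}
A1: add {n} — n (Pursuer) has n→i.
A2: add {l} — l (Pursuer) has l→n.
l ∈ A2, so Pursuer can force the target.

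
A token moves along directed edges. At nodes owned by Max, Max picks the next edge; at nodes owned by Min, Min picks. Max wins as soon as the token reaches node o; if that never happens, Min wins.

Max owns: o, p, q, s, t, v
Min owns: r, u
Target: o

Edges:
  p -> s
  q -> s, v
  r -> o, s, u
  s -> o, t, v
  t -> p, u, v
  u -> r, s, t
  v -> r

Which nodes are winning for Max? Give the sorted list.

A0 = {o}
A1: add {s} — s (Max) has s→o.
A2: add {p, q} — p (Max) has p→s; q (Max) has q→s.
A3: add {t} — t (Max) has t→p.
A4 = A3; e.g. r (Min) can still go to u. Fixed point.
Max's winning region = {o, p, q, s, t}.

o, p, q, s, t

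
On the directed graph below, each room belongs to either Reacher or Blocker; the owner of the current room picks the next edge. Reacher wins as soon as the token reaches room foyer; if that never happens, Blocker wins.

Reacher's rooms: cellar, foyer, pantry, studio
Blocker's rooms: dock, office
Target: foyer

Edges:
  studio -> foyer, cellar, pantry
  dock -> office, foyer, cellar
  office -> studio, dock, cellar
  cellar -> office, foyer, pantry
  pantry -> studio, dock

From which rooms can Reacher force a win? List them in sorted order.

cellar, foyer, pantry, studio

A0 = {foyer}
A1: add {cellar, studio} — studio (Reacher) has studio→foyer; cellar (Reacher) has cellar→foyer.
A2: add {pantry} — pantry (Reacher) has pantry→studio.
A3 = A2; e.g. dock (Blocker) can still go to office. Fixed point.
Reacher's winning region = {cellar, foyer, pantry, studio}.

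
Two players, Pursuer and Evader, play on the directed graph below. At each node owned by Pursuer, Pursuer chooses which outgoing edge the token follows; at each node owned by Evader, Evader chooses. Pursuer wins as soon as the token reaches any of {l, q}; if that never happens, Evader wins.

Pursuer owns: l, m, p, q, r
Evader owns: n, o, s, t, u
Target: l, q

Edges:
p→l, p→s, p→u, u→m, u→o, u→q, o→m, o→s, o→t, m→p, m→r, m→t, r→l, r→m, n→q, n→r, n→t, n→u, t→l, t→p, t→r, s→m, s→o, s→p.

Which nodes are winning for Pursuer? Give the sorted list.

A0 = {l, q}
A1: add {p, r} — p (Pursuer) has p→l; r (Pursuer) has r→l.
A2: add {m, t} — m (Pursuer) has m→p; t (Evader): all of {l, p, r} already in.
A3 = A2; e.g. n (Evader) can still go to u. Fixed point.
Pursuer's winning region = {l, m, p, q, r, t}.

l, m, p, q, r, t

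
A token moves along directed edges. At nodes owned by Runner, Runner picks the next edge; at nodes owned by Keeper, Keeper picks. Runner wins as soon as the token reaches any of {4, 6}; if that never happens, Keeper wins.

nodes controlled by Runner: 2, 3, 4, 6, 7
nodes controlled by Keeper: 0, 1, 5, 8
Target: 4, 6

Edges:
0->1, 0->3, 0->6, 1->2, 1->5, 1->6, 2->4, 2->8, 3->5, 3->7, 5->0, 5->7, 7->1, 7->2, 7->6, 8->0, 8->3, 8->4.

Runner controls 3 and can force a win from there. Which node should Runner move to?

A0 = {4, 6}
A1: add {2, 7} — 2 (Runner) has 2→4; 7 (Runner) has 7→6.
A2: add {3} — 3 (Runner) has 3→7.
A3 = A2; e.g. 0 (Keeper) can still go to 1. Fixed point.
From 3, successor 7 is in the attractor (rank 1); the other successor 5 is not.

7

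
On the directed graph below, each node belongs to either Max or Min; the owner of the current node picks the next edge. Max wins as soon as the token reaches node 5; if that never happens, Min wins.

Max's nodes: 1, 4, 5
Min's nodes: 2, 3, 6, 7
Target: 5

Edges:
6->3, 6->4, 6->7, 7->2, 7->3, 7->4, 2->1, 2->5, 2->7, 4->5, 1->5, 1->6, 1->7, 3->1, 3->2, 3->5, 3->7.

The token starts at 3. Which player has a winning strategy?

Min

A0 = {5}
A1: add {1, 4} — 1 (Max) has 1→5; 4 (Max) has 4→5.
A2 = A1; e.g. 2 (Min) can still go to 7. Fixed point.
3 never enters the attractor, so Min can avoid the target forever.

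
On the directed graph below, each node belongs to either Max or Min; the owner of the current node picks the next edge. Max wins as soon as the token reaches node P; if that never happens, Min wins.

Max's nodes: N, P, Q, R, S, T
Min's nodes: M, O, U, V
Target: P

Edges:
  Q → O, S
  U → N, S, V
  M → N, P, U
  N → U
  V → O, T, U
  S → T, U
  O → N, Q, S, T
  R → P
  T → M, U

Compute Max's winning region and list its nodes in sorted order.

A0 = {P}
A1: add {R} — R (Max) has R→P.
A2 = A1; e.g. M (Min) can still go to N. Fixed point.
Max's winning region = {P, R}.

P, R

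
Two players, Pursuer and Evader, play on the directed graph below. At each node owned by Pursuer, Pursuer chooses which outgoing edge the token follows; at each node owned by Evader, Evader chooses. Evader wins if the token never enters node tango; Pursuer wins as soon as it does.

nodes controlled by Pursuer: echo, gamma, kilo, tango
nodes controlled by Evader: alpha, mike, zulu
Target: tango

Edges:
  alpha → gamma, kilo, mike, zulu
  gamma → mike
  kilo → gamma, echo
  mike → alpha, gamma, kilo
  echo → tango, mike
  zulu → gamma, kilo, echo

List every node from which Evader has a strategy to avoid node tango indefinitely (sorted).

A0 = {tango}
A1: add {echo} — echo (Pursuer) has echo→tango.
A2: add {kilo} — kilo (Pursuer) has kilo→echo.
A3 = A2; e.g. alpha (Evader) can still go to gamma. Fixed point.
Pursuer's attractor = {echo, kilo, tango}; Evader avoids the target exactly from the complement.

alpha, gamma, mike, zulu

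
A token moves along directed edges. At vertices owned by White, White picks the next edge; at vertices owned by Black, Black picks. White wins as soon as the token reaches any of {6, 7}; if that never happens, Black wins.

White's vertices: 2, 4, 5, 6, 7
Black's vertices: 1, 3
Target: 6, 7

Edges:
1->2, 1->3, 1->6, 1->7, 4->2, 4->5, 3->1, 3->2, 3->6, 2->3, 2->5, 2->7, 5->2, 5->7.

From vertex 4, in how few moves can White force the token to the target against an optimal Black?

2

A0 = {6, 7}
A1: add {2, 5} — 2 (White) has 2→7; 5 (White) has 5→7.
A2: add {4} — 4 (White) has 4→2.
A3 = A2; e.g. 1 (Black) can still go to 3. Fixed point.
4 enters the attractor at level 2, so White can force the target in 2 moves from there.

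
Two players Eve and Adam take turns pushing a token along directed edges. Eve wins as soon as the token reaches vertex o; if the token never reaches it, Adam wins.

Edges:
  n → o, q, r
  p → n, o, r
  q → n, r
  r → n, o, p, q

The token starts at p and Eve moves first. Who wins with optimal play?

Track states (vertex, player-to-move).
A0 = {(o,Eve), (o,Adam)}
A1: add {(n,Eve), (p,Eve), (r,Eve)}.
(p,Eve) ∈ A1 ⇒ Eve forces the target.

Eve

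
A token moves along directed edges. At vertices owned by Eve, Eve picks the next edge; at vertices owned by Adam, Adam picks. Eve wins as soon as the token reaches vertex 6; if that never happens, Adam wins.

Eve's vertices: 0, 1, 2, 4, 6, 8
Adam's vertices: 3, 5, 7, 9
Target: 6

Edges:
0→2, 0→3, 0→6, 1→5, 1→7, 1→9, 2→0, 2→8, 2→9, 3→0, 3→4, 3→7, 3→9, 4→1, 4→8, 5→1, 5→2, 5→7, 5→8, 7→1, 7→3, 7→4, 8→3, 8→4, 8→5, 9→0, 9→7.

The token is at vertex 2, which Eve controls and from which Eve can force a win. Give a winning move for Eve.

A0 = {6}
A1: add {0} — 0 (Eve) has 0→6.
A2: add {2} — 2 (Eve) has 2→0.
A3 = A2; e.g. 1 (Eve) has no edge into A2. Fixed point.
From 2, successor 0 is in the attractor (rank 1); the other successors 8, 9 are not.

0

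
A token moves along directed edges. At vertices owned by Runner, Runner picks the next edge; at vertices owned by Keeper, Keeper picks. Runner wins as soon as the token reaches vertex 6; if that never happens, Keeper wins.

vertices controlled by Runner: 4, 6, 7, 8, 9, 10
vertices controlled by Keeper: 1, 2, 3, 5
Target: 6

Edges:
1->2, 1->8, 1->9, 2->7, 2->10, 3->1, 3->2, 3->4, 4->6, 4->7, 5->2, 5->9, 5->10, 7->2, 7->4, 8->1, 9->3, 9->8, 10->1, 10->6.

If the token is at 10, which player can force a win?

Runner

A0 = {6}
A1: add {4, 10} — 4 (Runner) has 4→6; 10 (Runner) has 10→6.
10 ∈ A1, so Runner can force the target.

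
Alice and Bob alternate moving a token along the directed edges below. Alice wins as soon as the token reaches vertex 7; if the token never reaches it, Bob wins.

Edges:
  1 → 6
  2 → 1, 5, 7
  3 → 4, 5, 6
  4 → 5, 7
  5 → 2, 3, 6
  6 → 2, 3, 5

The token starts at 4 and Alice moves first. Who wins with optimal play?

Track states (vertex, player-to-move).
A0 = {(7,Alice), (7,Bob)}
A1: add {(2,Alice), (4,Alice)}.
(4,Alice) ∈ A1 ⇒ Alice forces the target.

Alice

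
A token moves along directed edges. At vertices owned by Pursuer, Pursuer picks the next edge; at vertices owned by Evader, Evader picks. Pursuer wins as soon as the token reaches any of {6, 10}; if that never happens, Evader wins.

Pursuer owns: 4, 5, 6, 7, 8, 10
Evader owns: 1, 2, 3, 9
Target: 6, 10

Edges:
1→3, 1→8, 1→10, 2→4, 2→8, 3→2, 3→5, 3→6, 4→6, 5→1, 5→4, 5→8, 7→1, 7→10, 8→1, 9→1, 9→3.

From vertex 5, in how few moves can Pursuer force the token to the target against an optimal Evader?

A0 = {6, 10}
A1: add {4, 7} — 4 (Pursuer) has 4→6; 7 (Pursuer) has 7→10.
A2: add {5} — 5 (Pursuer) has 5→4.
A3 = A2; e.g. 1 (Evader) can still go to 3. Fixed point.
5 enters the attractor at level 2, so Pursuer can force the target in 2 moves from there.

2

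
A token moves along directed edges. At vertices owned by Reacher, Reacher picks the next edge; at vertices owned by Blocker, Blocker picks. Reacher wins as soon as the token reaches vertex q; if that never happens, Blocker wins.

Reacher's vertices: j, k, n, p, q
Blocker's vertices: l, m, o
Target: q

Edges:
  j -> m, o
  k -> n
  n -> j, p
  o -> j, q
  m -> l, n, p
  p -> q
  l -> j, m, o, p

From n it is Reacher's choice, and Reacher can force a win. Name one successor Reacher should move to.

p

A0 = {q}
A1: add {p} — p (Reacher) has p→q.
A2: add {n} — n (Reacher) has n→p.
A3: add {k} — k (Reacher) has k→n.
A4 = A3; e.g. j (Reacher) has no edge into A3. Fixed point.
From n, successor p is in the attractor (rank 1); the other successor j is not.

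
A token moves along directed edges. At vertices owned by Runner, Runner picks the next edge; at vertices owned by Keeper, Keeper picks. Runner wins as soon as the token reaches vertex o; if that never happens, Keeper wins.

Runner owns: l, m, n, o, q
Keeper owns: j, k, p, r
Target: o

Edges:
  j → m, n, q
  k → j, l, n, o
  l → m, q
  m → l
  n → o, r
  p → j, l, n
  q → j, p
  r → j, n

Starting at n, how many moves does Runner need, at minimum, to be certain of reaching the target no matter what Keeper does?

A0 = {o}
A1: add {n} — n (Runner) has n→o.
A2 = A1; e.g. j (Keeper) can still go to m. Fixed point.
n enters the attractor at level 1, so Runner can force the target in 1 move from there.

1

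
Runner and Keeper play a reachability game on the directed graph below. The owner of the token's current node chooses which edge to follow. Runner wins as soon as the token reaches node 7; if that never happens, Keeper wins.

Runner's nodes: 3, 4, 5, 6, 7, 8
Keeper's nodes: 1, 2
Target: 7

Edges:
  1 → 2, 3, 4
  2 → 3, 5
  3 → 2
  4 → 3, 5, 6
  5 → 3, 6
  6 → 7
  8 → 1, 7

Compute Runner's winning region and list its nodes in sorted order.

A0 = {7}
A1: add {6, 8} — 6 (Runner) has 6→7; 8 (Runner) has 8→7.
A2: add {4, 5} — 4 (Runner) has 4→6; 5 (Runner) has 5→6.
A3 = A2; e.g. 1 (Keeper) can still go to 2. Fixed point.
Runner's winning region = {4, 5, 6, 7, 8}.

4, 5, 6, 7, 8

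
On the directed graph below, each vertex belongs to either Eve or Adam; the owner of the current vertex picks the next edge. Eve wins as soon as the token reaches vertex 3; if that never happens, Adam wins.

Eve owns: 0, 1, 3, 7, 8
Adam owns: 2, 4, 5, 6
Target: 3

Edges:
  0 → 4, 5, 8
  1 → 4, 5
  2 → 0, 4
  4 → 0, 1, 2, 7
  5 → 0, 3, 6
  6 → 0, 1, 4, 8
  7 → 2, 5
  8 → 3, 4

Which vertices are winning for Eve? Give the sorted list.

A0 = {3}
A1: add {8} — 8 (Eve) has 8→3.
A2: add {0} — 0 (Eve) has 0→8.
A3 = A2; e.g. 1 (Eve) has no edge into A2. Fixed point.
Eve's winning region = {0, 3, 8}.

0, 3, 8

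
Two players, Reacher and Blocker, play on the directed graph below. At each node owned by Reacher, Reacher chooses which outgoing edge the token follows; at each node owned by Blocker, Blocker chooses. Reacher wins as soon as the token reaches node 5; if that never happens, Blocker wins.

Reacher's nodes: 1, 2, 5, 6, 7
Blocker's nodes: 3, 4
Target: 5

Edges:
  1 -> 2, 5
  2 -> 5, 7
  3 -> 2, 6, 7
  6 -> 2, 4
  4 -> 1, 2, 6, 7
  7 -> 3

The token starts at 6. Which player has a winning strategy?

Reacher

A0 = {5}
A1: add {1, 2} — 1 (Reacher) has 1→5; 2 (Reacher) has 2→5.
A2: add {6} — 6 (Reacher) has 6→2.
A3 = A2; e.g. 3 (Blocker) can still go to 7. Fixed point.
6 ∈ A2, so Reacher can force the target.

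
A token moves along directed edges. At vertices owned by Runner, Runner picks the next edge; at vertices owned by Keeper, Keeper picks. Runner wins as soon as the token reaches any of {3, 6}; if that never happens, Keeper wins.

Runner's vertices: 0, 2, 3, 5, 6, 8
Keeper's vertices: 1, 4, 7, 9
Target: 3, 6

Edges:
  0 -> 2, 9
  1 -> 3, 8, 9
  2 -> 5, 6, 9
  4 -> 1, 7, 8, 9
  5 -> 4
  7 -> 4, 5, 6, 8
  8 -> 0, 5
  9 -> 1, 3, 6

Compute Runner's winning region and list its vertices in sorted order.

0, 2, 3, 6, 8

A0 = {3, 6}
A1: add {2} — 2 (Runner) has 2→6.
A2: add {0} — 0 (Runner) has 0→2.
A3: add {8} — 8 (Runner) has 8→0.
A4 = A3; e.g. 1 (Keeper) can still go to 9. Fixed point.
Runner's winning region = {0, 2, 3, 6, 8}.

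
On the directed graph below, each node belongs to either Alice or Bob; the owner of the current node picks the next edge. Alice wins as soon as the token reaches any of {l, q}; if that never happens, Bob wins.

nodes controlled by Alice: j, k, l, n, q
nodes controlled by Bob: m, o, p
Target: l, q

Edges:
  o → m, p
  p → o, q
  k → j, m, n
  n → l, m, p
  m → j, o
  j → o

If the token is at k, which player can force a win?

Alice

A0 = {l, q}
A1: add {n} — n (Alice) has n→l.
A2: add {k} — k (Alice) has k→n.
A3 = A2; e.g. j (Alice) has no edge into A2. Fixed point.
k ∈ A2, so Alice can force the target.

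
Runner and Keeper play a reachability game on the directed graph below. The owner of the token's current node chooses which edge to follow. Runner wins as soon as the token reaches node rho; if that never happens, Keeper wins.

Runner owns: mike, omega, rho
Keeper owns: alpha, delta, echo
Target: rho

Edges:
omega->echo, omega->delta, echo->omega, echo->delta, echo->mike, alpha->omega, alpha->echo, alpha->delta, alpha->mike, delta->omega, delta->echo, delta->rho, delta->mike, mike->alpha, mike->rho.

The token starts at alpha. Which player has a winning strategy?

Keeper

A0 = {rho}
A1: add {mike} — mike (Runner) has mike→rho.
A2 = A1; e.g. omega (Runner) has no edge into A1. Fixed point.
alpha never enters the attractor, so Keeper can avoid the target forever.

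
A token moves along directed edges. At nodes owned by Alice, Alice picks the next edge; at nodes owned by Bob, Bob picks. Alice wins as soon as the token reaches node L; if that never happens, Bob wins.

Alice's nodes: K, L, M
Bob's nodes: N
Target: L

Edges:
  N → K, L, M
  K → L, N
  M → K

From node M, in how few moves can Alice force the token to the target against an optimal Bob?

A0 = {L}
A1: add {K} — K (Alice) has K→L.
A2: add {M} — M (Alice) has M→K.
M enters the attractor at level 2, so Alice can force the target in 2 moves from there.

2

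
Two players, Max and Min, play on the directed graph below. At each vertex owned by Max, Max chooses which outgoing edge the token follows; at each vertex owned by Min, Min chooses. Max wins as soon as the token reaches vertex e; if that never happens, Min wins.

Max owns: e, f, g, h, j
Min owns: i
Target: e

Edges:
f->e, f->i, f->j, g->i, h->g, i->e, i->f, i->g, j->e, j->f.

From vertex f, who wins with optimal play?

A0 = {e}
A1: add {f, j} — f (Max) has f→e; j (Max) has j→e.
A2 = A1; e.g. g (Max) has no edge into A1. Fixed point.
f ∈ A1, so Max can force the target.

Max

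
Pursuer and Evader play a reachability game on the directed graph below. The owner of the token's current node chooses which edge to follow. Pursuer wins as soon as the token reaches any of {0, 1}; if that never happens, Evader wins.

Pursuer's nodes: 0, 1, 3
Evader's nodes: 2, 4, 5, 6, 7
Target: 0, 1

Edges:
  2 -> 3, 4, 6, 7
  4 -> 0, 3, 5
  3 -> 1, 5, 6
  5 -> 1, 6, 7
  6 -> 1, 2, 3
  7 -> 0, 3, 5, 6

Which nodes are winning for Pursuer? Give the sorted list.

A0 = {0, 1}
A1: add {3} — 3 (Pursuer) has 3→1.
A2 = A1; e.g. 2 (Evader) can still go to 4. Fixed point.
Pursuer's winning region = {0, 1, 3}.

0, 1, 3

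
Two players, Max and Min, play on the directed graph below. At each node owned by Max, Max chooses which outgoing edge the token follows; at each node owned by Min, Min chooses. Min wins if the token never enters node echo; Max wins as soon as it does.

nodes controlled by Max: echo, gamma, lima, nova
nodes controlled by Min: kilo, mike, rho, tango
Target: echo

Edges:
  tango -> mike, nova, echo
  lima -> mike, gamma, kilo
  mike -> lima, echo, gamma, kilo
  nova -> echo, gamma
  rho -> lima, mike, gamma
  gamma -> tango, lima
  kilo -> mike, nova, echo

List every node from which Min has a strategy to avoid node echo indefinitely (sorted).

gamma, kilo, lima, mike, rho, tango

A0 = {echo}
A1: add {nova} — nova (Max) has nova→echo.
A2 = A1; e.g. tango (Min) can still go to mike. Fixed point.
Max's attractor = {echo, nova}; Min avoids the target exactly from the complement.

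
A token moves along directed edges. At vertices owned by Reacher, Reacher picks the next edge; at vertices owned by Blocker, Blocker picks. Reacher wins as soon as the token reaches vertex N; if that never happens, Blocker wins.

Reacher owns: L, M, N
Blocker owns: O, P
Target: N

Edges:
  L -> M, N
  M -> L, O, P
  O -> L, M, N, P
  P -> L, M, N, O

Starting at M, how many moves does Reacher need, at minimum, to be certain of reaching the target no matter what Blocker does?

A0 = {N}
A1: add {L} — L (Reacher) has L→N.
A2: add {M} — M (Reacher) has M→L.
A3 = A2; e.g. O (Blocker) can still go to P. Fixed point.
M enters the attractor at level 2, so Reacher can force the target in 2 moves from there.

2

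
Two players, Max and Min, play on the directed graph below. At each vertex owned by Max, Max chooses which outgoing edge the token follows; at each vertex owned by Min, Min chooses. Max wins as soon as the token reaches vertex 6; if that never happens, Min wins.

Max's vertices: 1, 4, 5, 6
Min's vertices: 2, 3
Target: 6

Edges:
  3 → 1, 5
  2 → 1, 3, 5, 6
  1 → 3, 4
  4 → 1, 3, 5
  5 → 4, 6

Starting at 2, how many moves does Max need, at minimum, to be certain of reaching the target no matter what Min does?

5

A0 = {6}
A1: add {5} — 5 (Max) has 5→6.
A2: add {4} — 4 (Max) has 4→5.
A3: add {1} — 1 (Max) has 1→4.
A4: add {3} — 3 (Min): all of {1, 5} already in.
A5: add {2} — 2 (Min): all of {1, 3, 5, 6} already in.
A5 = all vertices. Fixed point.
2 enters the attractor at level 5, so Max can force the target in 5 moves from there.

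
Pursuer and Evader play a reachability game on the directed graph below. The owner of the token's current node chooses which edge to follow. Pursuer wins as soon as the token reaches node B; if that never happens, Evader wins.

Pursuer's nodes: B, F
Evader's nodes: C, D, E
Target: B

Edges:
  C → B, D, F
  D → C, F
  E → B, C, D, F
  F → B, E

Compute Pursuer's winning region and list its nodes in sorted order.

A0 = {B}
A1: add {F} — F (Pursuer) has F→B.
A2 = A1; e.g. C (Evader) can still go to D. Fixed point.
Pursuer's winning region = {B, F}.

B, F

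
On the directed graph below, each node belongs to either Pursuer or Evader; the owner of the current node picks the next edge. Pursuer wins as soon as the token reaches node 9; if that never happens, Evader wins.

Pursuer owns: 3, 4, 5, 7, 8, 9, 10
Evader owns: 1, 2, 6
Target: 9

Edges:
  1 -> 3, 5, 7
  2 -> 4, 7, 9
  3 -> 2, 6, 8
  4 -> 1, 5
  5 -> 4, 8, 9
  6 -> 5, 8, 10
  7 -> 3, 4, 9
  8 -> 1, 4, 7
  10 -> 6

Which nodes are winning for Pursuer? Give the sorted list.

1, 2, 3, 4, 5, 7, 8, 9

A0 = {9}
A1: add {5, 7} — 5 (Pursuer) has 5→9; 7 (Pursuer) has 7→9.
A2: add {4, 8} — 4 (Pursuer) has 4→5; 8 (Pursuer) has 8→7.
A3: add {2, 3} — 2 (Evader): all of {4, 7, 9} already in; 3 (Pursuer) has 3→8.
A4: add {1} — 1 (Evader): all of {3, 5, 7} already in.
A5 = A4; e.g. 6 (Evader) can still go to 10. Fixed point.
Pursuer's winning region = {1, 2, 3, 4, 5, 7, 8, 9}.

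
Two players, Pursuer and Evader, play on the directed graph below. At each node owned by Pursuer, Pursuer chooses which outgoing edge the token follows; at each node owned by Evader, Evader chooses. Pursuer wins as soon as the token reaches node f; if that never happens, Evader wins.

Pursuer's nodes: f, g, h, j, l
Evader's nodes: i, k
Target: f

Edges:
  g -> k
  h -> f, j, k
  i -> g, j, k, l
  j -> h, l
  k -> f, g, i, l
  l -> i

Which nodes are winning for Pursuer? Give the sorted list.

f, h, j

A0 = {f}
A1: add {h} — h (Pursuer) has h→f.
A2: add {j} — j (Pursuer) has j→h.
A3 = A2; e.g. g (Pursuer) has no edge into A2. Fixed point.
Pursuer's winning region = {f, h, j}.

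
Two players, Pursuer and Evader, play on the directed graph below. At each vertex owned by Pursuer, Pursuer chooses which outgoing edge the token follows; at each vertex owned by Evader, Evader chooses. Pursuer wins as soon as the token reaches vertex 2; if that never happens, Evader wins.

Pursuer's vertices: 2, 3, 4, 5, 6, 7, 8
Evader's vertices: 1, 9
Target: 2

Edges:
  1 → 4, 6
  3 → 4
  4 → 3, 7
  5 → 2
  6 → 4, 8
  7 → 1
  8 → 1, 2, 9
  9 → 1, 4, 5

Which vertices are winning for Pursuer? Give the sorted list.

A0 = {2}
A1: add {5, 8} — 5 (Pursuer) has 5→2; 8 (Pursuer) has 8→2.
A2: add {6} — 6 (Pursuer) has 6→8.
A3 = A2; e.g. 1 (Evader) can still go to 4. Fixed point.
Pursuer's winning region = {2, 5, 6, 8}.

2, 5, 6, 8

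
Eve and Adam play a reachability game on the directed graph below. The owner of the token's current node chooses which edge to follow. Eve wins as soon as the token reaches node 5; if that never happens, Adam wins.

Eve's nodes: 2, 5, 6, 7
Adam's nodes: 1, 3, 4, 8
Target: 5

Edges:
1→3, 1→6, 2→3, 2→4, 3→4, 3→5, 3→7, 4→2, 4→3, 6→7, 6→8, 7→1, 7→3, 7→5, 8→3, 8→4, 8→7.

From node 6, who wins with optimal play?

Eve

A0 = {5}
A1: add {7} — 7 (Eve) has 7→5.
A2: add {6} — 6 (Eve) has 6→7.
A3 = A2; e.g. 1 (Adam) can still go to 3. Fixed point.
6 ∈ A2, so Eve can force the target.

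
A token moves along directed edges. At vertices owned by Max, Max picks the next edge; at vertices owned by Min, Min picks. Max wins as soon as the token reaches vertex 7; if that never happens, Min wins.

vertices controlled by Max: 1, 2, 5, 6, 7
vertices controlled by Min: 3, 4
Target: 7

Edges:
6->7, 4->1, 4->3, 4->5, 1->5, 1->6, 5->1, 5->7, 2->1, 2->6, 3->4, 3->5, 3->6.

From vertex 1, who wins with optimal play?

Max

A0 = {7}
A1: add {5, 6} — 5 (Max) has 5→7; 6 (Max) has 6→7.
A2: add {1, 2} — 1 (Max) has 1→5; 2 (Max) has 2→6.
A3 = A2; e.g. 3 (Min) can still go to 4. Fixed point.
1 ∈ A2, so Max can force the target.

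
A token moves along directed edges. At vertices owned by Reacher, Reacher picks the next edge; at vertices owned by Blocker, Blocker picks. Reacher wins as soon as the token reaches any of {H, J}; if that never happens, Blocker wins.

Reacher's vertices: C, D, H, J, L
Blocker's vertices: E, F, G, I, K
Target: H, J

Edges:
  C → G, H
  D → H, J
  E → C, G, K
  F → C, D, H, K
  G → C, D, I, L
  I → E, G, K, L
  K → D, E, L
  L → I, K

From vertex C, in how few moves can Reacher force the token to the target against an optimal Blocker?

1

A0 = {H, J}
A1: add {C, D} — C (Reacher) has C→H; D (Reacher) has D→H.
A2 = A1; e.g. E (Blocker) can still go to G. Fixed point.
C enters the attractor at level 1, so Reacher can force the target in 1 move from there.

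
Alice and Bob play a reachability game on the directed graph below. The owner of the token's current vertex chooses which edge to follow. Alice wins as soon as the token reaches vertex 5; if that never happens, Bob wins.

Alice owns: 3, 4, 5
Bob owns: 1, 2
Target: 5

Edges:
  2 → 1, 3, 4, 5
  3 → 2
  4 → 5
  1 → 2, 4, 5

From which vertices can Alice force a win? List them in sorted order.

A0 = {5}
A1: add {4} — 4 (Alice) has 4→5.
A2 = A1; e.g. 1 (Bob) can still go to 2. Fixed point.
Alice's winning region = {4, 5}.

4, 5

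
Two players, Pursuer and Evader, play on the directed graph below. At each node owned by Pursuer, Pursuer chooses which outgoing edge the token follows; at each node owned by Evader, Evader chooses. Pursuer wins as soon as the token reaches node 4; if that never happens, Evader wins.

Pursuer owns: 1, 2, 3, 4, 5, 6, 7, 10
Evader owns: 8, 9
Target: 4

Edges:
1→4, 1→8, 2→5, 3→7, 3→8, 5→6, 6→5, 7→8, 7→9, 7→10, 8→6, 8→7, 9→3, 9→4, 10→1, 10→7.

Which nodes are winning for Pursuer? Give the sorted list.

A0 = {4}
A1: add {1} — 1 (Pursuer) has 1→4.
A2: add {10} — 10 (Pursuer) has 10→1.
A3: add {7} — 7 (Pursuer) has 7→10.
A4: add {3} — 3 (Pursuer) has 3→7.
A5: add {9} — 9 (Evader): all of {3, 4} already in.
A6 = A5; e.g. 2 (Pursuer) has no edge into A5. Fixed point.
Pursuer's winning region = {1, 3, 4, 7, 9, 10}.

1, 3, 4, 7, 9, 10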